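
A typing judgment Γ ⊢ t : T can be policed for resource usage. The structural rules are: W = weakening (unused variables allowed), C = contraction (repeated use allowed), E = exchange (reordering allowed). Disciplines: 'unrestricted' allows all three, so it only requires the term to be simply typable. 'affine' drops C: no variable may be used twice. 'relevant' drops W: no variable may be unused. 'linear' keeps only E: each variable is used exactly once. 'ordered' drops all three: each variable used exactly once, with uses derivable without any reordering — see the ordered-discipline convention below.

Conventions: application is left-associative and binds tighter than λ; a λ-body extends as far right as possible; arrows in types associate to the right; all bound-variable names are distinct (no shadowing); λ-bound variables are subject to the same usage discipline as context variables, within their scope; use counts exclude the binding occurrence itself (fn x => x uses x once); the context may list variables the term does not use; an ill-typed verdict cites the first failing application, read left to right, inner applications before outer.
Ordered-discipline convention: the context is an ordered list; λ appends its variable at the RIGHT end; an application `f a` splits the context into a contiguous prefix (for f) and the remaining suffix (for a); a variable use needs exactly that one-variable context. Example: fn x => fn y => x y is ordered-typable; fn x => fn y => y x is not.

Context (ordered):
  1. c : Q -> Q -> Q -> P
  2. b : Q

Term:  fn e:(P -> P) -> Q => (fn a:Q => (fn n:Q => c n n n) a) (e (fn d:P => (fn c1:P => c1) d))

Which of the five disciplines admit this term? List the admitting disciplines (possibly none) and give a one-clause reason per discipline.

admitted in: unrestricted
usage: c: 1; b: 0; e (λ-bound): 1; a (λ-bound): 1; n (λ-bound): 3; d (λ-bound): 1; c1 (λ-bound): 1
uses in reading order: c, n, n, n, a, e, c1, d
typing: the term checks, with type ((P -> P) -> Q) -> P
ordered: ✗ — n ×3 used more than once (contraction); unused: b — weakening required
linear: ✗ — n ×3 used more than once (contraction); unused: b — weakening required
affine: ✗ — n ×3 used more than once (contraction)
relevant: ✗ — unused: b — weakening required
unrestricted: ✓ — well-typed at ((P -> P) -> Q) -> P; no restrictions here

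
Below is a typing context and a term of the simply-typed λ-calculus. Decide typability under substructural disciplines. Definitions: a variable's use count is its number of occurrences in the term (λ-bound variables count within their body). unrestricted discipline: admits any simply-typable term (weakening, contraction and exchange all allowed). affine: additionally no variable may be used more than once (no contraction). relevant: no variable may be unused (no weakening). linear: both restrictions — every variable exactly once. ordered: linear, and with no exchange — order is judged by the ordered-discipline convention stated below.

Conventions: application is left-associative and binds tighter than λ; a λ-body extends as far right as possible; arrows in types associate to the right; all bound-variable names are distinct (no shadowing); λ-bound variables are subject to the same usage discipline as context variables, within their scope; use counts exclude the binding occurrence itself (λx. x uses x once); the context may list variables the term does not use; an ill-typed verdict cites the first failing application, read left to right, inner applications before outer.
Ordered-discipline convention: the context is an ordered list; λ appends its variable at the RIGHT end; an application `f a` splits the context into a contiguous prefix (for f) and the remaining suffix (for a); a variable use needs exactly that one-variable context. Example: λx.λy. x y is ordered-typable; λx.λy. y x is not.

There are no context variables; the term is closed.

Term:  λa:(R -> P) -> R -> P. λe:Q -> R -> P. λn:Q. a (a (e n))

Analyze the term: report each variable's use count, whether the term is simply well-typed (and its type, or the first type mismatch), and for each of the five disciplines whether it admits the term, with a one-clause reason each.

usage: a (λ-bound) ×2, e (λ-bound) ×1, n (λ-bound) ×1
order of uses: a, a, e, n
typing: the term checks, with type ((R -> P) -> R -> P) -> (Q -> R -> P) -> Q -> R -> P
ordered: ✗ — uses contraction: a ×2
linear: ✗ — uses contraction: a ×2
affine: ✗ — uses contraction: a ×2
relevant: ✓ — every one of a, e, n appears
unrestricted: ✓ — type-checks (((R -> P) -> R -> P) -> (Q -> R -> P) -> Q -> R -> P) and nothing is barred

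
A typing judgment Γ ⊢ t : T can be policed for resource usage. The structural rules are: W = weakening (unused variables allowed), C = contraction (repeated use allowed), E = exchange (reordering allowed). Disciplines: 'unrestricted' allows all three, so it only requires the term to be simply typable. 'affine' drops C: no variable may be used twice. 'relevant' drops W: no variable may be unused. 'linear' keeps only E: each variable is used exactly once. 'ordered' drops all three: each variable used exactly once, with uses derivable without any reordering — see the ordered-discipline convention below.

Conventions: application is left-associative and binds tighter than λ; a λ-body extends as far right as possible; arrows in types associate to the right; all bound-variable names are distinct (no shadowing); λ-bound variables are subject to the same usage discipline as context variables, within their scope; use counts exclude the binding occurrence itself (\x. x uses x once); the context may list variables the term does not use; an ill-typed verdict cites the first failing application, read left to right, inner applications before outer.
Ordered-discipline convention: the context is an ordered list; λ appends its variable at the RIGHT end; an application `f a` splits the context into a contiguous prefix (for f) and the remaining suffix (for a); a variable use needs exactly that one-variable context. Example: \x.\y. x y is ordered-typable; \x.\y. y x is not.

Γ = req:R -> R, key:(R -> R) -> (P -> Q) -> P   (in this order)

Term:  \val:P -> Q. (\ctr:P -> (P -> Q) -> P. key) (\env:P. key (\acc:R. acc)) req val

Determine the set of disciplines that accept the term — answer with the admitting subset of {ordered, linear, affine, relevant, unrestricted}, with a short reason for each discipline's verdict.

admitted by: unrestricted
counts: req: 1×; key: 2×; val [bound]: 1×; ctr [bound]: 0×; env [bound]: 0×; acc [bound]: 1×
left-to-right use order: key, key, acc, req, val
typing: ✓ — (P -> Q) -> P
ordered ✗ (uses contraction: key ×2; needs weakening: ctr, env unused)
linear ✗ (uses contraction: key ×2; needs weakening: ctr, env unused)
affine ✗ (uses contraction: key ×2)
relevant ✗ (needs weakening: ctr, env unused)
unrestricted ✓ (type-checks ((P -> Q) -> P) and nothing is barred)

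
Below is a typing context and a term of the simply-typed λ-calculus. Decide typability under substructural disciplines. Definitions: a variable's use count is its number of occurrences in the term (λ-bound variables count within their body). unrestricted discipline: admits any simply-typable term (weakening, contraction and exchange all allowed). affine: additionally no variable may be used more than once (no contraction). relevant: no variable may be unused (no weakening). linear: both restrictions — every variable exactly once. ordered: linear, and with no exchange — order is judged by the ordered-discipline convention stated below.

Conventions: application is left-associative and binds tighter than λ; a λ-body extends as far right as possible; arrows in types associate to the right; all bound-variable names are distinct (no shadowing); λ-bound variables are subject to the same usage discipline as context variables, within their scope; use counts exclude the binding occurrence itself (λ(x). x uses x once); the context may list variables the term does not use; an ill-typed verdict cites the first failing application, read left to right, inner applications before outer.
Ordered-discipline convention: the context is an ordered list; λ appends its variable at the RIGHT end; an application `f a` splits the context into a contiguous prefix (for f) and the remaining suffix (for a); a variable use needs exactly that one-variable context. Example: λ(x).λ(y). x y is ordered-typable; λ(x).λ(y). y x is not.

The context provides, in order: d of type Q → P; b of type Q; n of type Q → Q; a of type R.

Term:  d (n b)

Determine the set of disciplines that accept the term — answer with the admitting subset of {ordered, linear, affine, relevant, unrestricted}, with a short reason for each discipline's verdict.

admitted by: affine, unrestricted
use counts: d: 1; b: 1; n: 1; a: 0
use order (left to right): d, n, b
typing: well-typed at P
ordered: ✗, unused: a — weakening required
linear: ✗, unused: a — weakening required
affine: ✓, d, b, n, a: no repeats, contraction unneeded
relevant: ✗, unused: a — weakening required
unrestricted: ✓, type-checks (P) and nothing is barred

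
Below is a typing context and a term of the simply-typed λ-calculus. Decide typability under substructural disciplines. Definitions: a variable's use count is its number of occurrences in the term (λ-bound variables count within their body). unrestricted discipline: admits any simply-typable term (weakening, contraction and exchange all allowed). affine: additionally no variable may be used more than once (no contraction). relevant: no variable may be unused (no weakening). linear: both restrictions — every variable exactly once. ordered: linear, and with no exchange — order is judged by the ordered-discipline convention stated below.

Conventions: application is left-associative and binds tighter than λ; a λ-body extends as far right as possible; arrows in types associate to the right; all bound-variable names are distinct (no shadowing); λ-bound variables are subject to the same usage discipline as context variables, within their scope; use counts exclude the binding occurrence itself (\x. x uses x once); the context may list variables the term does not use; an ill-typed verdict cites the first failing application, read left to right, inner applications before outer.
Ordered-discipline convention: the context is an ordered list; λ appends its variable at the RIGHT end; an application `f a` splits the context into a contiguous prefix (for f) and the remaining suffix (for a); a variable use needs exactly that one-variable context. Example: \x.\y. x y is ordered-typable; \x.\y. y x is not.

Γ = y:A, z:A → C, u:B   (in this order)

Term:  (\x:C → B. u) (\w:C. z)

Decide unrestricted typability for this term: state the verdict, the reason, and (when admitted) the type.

no — fails simple typing
usage: y=0, z=1, u=1, x (λ-bound)=0, w (λ-bound)=0
order of uses: u, z
typing: ill-typed: argument of type C → A → C where C → B is required
per-discipline verdicts: ordered ✗; linear ✗; affine ✗; relevant ✗; unrestricted ✗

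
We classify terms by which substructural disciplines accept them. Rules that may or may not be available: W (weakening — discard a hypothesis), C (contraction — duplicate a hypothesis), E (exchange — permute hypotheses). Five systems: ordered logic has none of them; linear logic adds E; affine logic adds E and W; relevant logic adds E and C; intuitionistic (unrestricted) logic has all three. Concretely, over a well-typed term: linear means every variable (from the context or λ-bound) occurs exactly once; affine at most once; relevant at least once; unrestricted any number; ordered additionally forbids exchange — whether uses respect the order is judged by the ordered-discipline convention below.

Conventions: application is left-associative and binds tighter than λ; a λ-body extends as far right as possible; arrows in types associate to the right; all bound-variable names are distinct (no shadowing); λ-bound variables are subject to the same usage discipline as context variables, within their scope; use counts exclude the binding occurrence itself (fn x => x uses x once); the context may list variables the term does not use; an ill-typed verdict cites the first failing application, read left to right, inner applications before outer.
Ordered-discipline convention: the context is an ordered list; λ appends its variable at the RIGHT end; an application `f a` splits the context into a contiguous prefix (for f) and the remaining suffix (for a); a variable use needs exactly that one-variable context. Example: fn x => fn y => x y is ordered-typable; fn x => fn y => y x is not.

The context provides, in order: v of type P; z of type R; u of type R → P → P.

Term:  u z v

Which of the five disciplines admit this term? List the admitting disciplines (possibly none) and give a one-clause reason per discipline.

accepted by: linear, affine, relevant, unrestricted
use counts: v: 1, z: 1, u: 1
left-to-right use order: u, z, v
typing: well-typed — term : P
ordered: ✗ — needs exchange: uses follow u, z, v
linear: ✓ — v, z, u: one use apiece
affine: ✓ — v, z, u: no repeats, contraction unneeded
relevant: ✓ — at least one use each (v, z, u)
unrestricted: ✓ — typability at P is all that's needed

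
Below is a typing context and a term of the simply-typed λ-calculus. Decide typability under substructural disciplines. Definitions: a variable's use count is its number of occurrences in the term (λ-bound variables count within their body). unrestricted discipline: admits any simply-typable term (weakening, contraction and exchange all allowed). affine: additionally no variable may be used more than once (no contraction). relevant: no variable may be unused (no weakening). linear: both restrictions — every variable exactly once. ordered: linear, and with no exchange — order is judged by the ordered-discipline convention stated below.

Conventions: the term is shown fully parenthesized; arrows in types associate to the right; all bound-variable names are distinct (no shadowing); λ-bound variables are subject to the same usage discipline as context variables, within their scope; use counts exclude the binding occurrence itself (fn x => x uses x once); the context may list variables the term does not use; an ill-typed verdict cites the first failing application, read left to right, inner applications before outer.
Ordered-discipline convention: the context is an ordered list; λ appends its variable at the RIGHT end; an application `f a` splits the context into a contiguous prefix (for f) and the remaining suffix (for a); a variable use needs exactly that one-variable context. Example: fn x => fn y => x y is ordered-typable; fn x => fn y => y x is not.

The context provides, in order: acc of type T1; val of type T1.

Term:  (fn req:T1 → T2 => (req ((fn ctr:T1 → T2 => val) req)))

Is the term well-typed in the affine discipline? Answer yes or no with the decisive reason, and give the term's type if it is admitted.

no — repeated use of req ×2
use counts: acc: 0, val: 1, req [bound]: 2, ctr [bound]: 0
left-to-right use order: req, val, req
typing: well-typed — term : (T1 → T2) → T2
per-discipline verdicts: ordered ✗ · linear ✗ · affine ✗ · relevant ✗ · unrestricted ✓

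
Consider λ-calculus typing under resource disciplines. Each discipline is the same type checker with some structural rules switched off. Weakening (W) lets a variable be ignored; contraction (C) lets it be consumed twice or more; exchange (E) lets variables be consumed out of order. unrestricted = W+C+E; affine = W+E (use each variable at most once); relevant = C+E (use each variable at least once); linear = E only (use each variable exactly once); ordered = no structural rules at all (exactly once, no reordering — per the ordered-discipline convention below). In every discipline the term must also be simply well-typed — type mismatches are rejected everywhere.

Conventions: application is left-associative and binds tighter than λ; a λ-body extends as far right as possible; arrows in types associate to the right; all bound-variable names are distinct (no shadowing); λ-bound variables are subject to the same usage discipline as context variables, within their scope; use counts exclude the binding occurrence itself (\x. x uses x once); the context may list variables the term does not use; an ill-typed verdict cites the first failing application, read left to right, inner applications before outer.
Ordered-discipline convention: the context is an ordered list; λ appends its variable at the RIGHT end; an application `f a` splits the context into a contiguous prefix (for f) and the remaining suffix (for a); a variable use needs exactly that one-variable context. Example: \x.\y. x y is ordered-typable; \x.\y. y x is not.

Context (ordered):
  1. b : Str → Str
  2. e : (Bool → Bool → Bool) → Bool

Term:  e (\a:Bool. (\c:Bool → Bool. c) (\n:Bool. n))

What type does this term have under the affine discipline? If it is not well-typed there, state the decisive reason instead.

term : Bool
usage: b ×0, e ×1, a (bound) ×0, c (bound) ×1, n (bound) ×1
left-to-right use order: e, c, n
typing: well-typed — term : Bool
per-discipline verdicts: ordered ✗, linear ✗, affine ✓, relevant ✗, unrestricted ✓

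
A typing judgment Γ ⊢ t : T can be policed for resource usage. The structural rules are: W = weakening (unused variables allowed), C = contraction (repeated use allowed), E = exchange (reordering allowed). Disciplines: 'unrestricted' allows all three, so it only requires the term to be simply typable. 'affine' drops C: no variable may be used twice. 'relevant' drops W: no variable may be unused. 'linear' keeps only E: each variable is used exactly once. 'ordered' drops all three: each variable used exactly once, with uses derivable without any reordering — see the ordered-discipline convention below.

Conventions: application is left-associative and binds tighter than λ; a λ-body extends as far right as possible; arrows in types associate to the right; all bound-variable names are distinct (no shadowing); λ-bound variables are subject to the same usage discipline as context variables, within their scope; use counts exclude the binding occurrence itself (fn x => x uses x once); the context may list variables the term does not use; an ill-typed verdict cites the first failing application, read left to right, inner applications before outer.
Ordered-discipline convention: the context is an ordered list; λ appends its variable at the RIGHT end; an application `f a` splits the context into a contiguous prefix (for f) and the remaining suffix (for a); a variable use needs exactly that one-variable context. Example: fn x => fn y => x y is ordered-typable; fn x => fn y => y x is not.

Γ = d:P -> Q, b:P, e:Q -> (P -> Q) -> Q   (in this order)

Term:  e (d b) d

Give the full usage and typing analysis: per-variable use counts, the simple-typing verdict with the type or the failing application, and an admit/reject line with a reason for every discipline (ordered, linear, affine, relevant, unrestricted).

usage: d ×2; b ×1; e ×1
order of uses: e, d, b, d
typing: well-typed at Q
ordered: ✗, needs contraction — d ×2
linear: ✗, needs contraction — d ×2
affine: ✗, needs contraction — d ×2
relevant: ✓, none of d, b, e goes unused
unrestricted: ✓, typability at Q is all that's needed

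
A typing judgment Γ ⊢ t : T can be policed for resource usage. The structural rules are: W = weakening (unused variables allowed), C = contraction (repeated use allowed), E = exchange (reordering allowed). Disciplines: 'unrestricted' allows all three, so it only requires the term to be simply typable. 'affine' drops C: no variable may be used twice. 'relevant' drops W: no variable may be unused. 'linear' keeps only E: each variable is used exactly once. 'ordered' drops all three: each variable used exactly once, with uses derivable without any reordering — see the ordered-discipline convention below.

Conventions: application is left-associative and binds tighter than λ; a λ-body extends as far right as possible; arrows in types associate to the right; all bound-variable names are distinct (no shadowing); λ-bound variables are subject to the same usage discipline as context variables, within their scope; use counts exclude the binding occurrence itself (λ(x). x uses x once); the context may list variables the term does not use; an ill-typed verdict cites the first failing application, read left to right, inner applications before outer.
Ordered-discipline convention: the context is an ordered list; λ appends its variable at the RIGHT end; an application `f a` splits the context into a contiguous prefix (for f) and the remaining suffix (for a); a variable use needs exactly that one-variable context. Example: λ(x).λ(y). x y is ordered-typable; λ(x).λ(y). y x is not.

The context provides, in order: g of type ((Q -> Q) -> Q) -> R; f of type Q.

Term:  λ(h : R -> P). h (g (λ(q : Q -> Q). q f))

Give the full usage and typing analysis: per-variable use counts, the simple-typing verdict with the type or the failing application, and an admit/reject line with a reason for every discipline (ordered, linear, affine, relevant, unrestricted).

variable uses: g: 1×, f: 1×, h [bound]: 1×, q [bound]: 1×
left-to-right use order: h, g, q, f
typing: ✓ — (R -> P) -> P
ordered: ✗ — needs exchange: uses follow h, g, q, f
linear: ✓ — single use per variable (g, f, h, q)
affine: ✓ — none of g, f, h, q used more than once
relevant: ✓ — at least one use each (g, f, h, q)
unrestricted: ✓ — well-typed at (R -> P) -> P; no restrictions here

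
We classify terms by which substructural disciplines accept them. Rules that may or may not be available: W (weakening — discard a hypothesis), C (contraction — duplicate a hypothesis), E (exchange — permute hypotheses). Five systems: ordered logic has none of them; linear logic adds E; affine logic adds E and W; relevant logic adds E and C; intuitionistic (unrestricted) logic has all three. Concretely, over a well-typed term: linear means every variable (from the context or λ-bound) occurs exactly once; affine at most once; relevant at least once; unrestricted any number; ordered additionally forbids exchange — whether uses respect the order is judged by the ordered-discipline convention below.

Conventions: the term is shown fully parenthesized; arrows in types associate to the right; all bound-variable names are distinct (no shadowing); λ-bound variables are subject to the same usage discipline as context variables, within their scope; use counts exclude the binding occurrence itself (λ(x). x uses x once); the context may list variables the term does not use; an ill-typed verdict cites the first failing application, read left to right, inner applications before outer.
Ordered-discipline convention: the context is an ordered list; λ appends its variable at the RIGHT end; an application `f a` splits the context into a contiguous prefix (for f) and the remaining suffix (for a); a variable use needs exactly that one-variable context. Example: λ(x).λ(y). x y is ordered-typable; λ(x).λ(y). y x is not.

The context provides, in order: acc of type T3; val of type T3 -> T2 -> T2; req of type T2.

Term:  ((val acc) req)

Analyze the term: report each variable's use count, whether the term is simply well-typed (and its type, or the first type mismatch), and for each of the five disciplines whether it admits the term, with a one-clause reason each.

usage: acc=1, val=1, req=1
uses in reading order: val, acc, req
typing: well-typed at T2
ordered ✗ (no ordered split (uses run val, acc, req))
linear ✓ (single use per variable (acc, val, req))
affine ✓ (acc, val, req: no repeats, contraction unneeded)
relevant ✓ (none of acc, val, req goes unused)
unrestricted ✓ (typability at T2 is all that's needed)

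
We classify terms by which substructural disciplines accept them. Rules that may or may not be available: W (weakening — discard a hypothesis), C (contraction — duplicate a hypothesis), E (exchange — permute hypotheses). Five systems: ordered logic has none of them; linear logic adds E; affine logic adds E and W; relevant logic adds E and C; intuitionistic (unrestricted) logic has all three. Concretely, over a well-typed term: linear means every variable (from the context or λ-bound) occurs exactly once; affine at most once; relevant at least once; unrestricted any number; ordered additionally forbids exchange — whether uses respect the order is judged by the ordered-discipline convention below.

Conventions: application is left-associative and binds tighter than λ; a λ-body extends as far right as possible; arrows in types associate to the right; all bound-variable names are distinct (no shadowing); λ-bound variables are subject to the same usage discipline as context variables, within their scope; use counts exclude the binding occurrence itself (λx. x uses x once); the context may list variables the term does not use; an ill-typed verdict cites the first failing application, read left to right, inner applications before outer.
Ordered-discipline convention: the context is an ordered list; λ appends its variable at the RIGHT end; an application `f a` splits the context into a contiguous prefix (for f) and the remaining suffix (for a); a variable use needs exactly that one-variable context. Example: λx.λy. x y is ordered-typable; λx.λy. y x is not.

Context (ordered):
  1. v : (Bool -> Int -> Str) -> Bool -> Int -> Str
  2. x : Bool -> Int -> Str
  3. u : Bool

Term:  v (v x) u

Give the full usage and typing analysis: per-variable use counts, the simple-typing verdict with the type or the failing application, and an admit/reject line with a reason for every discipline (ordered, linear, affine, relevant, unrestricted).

usage: v ×2, x ×1, u ×1
uses in reading order: v, v, x, u
typing: ✓ — Int -> Str
ordered: ✗, v ×2 used more than once (contraction)
linear: ✗, v ×2 used more than once (contraction)
affine: ✗, v ×2 used more than once (contraction)
relevant: ✓, none of v, x, u goes unused
unrestricted: ✓, well-typed at Int -> Str; no restrictions here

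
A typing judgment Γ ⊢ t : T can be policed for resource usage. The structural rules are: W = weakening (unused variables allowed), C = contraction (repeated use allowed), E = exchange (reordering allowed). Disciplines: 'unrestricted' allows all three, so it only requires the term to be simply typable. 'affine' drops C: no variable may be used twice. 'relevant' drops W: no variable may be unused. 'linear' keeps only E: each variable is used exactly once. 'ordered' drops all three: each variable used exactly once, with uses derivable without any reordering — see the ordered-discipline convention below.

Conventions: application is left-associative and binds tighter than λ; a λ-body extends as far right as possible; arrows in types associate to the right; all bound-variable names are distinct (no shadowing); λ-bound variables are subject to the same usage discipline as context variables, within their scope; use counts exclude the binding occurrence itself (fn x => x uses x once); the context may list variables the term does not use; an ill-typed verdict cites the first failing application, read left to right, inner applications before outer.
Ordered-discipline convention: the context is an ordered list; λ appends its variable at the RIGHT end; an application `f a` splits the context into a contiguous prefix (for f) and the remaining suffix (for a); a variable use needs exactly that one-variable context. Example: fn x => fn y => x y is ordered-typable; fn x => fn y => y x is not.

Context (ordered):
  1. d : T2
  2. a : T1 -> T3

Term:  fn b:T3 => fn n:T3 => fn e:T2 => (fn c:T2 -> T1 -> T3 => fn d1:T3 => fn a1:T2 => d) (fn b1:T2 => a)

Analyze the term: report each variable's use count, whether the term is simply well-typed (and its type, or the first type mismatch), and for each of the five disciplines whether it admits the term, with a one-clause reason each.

use counts: d: 1; a: 1; b (λ-bound): 0; n (λ-bound): 0; e (λ-bound): 0; c (λ-bound): 0; d1 (λ-bound): 0; a1 (λ-bound): 0; b1 (λ-bound): 0
order of uses: d, a
typing: well-typed at T3 -> T3 -> T2 -> T3 -> T2 -> T2
ordered: ✗ — unused: b, n, e, c, d1, a1, b1 — weakening required
linear: ✗ — unused: b, n, e, c, d1, a1, b1 — weakening required
affine: ✓ — at most one use each (d, a, b, n, e, c, d1, a1, b1)
relevant: ✗ — unused: b, n, e, c, d1, a1, b1 — weakening required
unrestricted: ✓ — simply typable at T3 -> T3 -> T2 -> T3 -> T2 -> T2; W, C, E all held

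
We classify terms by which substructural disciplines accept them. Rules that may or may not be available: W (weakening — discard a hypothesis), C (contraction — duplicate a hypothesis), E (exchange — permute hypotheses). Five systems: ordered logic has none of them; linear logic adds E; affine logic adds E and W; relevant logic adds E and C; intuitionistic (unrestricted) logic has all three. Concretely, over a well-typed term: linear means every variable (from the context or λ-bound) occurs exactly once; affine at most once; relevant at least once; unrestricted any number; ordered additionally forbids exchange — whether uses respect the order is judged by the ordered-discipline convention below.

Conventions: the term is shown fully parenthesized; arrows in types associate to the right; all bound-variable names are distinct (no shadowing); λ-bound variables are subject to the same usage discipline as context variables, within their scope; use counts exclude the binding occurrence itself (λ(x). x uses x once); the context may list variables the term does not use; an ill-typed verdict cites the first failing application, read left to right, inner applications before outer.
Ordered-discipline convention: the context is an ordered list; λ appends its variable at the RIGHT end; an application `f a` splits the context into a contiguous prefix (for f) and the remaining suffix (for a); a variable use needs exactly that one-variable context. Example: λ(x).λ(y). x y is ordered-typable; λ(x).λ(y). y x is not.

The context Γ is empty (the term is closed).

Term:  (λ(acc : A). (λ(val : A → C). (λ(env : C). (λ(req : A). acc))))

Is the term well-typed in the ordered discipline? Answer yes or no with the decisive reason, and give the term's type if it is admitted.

no — val, env, req left unused
variable uses: acc (bound): 1×, val (bound): 0×, env (bound): 0×, req (bound): 0×
left-to-right use order: acc
typing: the term checks, with type A → (A → C) → C → A → A
across the five disciplines: ordered ✗, linear ✗, affine ✓, relevant ✗, unrestricted ✓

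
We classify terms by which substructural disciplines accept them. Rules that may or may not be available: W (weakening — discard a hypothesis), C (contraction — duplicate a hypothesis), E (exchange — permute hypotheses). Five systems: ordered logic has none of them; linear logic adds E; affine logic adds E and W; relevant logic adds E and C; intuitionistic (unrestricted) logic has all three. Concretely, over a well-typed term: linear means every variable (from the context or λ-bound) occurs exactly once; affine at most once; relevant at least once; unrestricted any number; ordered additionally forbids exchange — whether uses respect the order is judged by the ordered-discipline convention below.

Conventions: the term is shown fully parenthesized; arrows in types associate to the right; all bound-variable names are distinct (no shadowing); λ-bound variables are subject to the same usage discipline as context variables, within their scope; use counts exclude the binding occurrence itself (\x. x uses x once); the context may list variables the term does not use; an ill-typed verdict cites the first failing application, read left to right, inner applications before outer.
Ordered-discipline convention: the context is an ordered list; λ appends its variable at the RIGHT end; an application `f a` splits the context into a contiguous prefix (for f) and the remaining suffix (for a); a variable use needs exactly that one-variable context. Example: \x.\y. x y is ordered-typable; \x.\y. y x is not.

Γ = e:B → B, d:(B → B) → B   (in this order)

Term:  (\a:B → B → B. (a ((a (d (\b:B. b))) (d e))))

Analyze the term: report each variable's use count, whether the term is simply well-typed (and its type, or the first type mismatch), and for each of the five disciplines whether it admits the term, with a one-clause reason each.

counts: e ×1, d ×2, a [bound] ×2, b [bound] ×1
left-to-right use order: a, a, d, b, d, e
typing: well-typed at (B → B → B) → B → B
ordered: ✗ — needs contraction — d ×2, a ×2
linear: ✗ — needs contraction — d ×2, a ×2
affine: ✗ — needs contraction — d ×2, a ×2
relevant: ✓ — e, d, a, b: all used, weakening unneeded
unrestricted: ✓ — typability at (B → B → B) → B → B is all that's needed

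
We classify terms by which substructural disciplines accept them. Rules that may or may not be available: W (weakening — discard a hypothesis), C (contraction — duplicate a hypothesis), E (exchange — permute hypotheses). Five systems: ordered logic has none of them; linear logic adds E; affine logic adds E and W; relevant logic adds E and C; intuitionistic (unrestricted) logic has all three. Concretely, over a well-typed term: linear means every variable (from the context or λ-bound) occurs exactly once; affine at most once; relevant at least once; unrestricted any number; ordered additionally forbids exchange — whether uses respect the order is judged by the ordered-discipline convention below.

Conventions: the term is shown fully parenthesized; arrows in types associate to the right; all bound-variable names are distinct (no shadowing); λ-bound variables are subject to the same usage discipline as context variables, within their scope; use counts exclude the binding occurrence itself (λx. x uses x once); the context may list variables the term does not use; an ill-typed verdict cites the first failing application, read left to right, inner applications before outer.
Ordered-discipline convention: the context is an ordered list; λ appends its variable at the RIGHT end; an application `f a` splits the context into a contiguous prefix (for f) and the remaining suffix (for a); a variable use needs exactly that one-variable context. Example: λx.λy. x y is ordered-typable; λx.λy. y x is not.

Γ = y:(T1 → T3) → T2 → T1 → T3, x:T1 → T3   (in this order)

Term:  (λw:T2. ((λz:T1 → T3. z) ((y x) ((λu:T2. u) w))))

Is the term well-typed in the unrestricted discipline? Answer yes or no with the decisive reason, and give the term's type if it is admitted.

yes — type-checks (T2 → T1 → T3) and nothing is barred; term : T2 → T1 → T3
counts: y=1, x=1, w (bound)=1, z (bound)=1, u (bound)=1
use order (left to right): z, y, x, u, w
typing: well-typed at T2 → T1 → T3
summary: ordered ✓ | linear ✓ | affine ✓ | relevant ✓ | unrestricted ✓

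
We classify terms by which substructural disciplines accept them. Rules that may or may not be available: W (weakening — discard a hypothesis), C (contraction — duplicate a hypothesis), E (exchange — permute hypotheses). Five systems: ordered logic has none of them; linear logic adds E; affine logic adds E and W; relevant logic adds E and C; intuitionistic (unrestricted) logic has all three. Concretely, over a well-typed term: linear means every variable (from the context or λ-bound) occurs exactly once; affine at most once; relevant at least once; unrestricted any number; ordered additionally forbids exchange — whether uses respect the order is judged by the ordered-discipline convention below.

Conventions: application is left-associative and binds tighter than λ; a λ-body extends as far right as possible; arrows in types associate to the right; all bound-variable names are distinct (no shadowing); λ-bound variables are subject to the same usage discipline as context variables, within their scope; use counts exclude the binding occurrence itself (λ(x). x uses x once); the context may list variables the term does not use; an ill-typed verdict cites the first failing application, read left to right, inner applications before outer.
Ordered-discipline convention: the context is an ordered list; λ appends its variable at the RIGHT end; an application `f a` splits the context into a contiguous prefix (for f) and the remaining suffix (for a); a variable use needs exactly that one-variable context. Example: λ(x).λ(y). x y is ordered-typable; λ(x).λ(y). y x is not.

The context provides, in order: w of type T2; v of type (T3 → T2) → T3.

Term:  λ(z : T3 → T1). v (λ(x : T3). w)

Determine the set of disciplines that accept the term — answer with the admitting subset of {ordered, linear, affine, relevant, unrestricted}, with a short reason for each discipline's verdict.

admitted in: affine, unrestricted
variable uses: w: 1, v: 1, z (λ-bound): 0, x (λ-bound): 0
uses in reading order: v, w
typing: ✓ — (T3 → T1) → T3
ordered: ✗, z, x never used (weakening)
linear: ✗, z, x never used (weakening)
affine: ✓, none of w, v, z, x used more than once
relevant: ✗, z, x never used (weakening)
unrestricted: ✓, typability at (T3 → T1) → T3 is all that's needed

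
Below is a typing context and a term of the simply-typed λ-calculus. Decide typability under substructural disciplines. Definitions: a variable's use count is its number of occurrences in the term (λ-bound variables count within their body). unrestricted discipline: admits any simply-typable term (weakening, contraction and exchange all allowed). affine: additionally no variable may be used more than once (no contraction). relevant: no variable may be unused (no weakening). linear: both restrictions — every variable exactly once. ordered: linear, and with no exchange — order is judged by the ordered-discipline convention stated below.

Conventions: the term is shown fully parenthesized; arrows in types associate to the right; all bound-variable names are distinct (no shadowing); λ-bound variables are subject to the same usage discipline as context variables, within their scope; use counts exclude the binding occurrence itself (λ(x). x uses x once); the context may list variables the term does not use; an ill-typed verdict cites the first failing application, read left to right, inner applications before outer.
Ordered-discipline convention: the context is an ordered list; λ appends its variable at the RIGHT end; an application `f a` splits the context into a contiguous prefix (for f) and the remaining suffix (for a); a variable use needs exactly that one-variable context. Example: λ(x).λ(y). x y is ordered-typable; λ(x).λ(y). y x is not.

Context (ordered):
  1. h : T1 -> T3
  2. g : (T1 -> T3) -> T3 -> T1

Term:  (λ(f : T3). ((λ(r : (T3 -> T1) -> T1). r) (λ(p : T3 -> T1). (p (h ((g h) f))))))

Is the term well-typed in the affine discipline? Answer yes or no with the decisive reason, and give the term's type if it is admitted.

no — uses contraction: h ×2
usage: h: 2×; g: 1×; f (bound): 1×; r (bound): 1×; p (bound): 1×
left-to-right use order: r, p, h, g, h, f
typing: the term checks, with type T3 -> (T3 -> T1) -> T1
all disciplines: ordered ✗, linear ✗, affine ✗, relevant ✓, unrestricted ✓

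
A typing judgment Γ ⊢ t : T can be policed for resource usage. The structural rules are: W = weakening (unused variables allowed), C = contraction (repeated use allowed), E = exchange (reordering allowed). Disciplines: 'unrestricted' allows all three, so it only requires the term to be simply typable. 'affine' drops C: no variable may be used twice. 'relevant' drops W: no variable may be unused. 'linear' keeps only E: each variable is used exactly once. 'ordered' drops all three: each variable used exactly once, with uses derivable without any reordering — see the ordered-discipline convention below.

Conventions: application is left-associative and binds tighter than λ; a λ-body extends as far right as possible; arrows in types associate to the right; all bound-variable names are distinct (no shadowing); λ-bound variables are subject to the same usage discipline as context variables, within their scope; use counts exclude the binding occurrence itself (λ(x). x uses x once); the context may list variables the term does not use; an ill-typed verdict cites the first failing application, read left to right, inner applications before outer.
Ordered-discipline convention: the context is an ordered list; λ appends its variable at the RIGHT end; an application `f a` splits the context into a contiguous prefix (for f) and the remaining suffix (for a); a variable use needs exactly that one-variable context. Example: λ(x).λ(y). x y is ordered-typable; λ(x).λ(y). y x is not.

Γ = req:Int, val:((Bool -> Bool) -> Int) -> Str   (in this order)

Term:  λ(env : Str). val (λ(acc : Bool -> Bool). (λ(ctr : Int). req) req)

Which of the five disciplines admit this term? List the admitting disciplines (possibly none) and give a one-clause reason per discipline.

accepted by: unrestricted
usage: req ×2; val ×1; env (bound) ×0; acc (bound) ×0; ctr (bound) ×0
order of uses: val, req, req
typing: well-typed at Str -> Str
ordered: ✗ — req ×2 used more than once (contraction); unused: env, acc, ctr — weakening required
linear: ✗ — req ×2 used more than once (contraction); unused: env, acc, ctr — weakening required
affine: ✗ — req ×2 used more than once (contraction)
relevant: ✗ — unused: env, acc, ctr — weakening required
unrestricted: ✓ — simply typable at Str -> Str; W, C, E all held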